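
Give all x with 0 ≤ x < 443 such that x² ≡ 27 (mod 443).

70, 373

Since 443 ≡ 3 (mod 4), a square root of 27 is 27^((443+1)/4) = 27^111 mod 443.
Repeated squaring: 27^2≡286, 27^4≡284, 27^8≡30, 27^16≡14, 27^32≡196, 27^64≡318 (mod 443).
27^111 = 27^(64+32+8+4+2+1) ≡ 373 (mod 443).
Check: 373² = 139129 ≡ 27 (mod 443). The two roots are 70 and 373.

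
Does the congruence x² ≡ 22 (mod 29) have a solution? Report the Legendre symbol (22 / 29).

Pull out 2: since 29 ≡ 5 (mod 8), (2/29) = -1.
Reciprocity: 11 ≡ 3 and 29 ≡ 1 (mod 4), so (11/29) = +(29/11).
Reduce top mod 11: now compute (7/11).
Reciprocity: 7 ≡ 3 and 11 ≡ 3 (mod 4), so (7/11) = −(11/7).
Reduce top mod 7: now compute (4/7).
Pull out 2^2: since 7 ≡ 7 (mod 8), (2/7) = +1, so (2/7)^2 = +1.
Reached (1/7) = 1. Collecting the sign flips along the way, the symbol is +1.

1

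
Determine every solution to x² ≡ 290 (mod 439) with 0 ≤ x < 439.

27, 412

Since 439 ≡ 3 (mod 4), a square root of 290 is 290^((439+1)/4) = 290^110 mod 439.
Repeated squaring: 290^2≡251, 290^4≡224, 290^8≡130, 290^16≡218, 290^32≡112, 290^64≡252 (mod 439).
290^110 = 290^(64+32+8+4+2) ≡ 412 (mod 439).
Check: 412² = 169744 ≡ 290 (mod 439). The two roots are 27 and 412.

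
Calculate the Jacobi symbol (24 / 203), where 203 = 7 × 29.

Pull out 2^3: since 203 ≡ 3 (mod 8), (2/203) = -1, so (2/203)^3 = -1.
Reciprocity: 3 ≡ 3 and 203 ≡ 3 (mod 4), so (3/203) = −(203/3).
Reduce top mod 3: now compute (2/3).
Pull out 2: since 3 ≡ 3 (mod 8), (2/3) = -1.
Reached (1/3) = 1. Collecting the sign flips along the way, the symbol is -1.

-1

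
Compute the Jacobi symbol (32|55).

Pull out 2^5: since 55 ≡ 7 (mod 8), (2/55) = +1, so (2/55)^5 = +1.
Reached (1/55) = 1. Collecting the sign flips along the way, the symbol is +1.

1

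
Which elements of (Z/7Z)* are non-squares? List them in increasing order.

Square k = 1,…,3 (k and 7−k give the same square):
1²=1, 2²=4, 3²≡2 (mod 7).
The residues are {1, 2, 4}; the non-residues are the remaining 3 nonzero classes.

3, 5, 6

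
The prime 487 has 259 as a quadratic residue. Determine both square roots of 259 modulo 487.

95, 392

Since 487 ≡ 3 (mod 4), a square root of 259 is 259^((487+1)/4) = 259^122 mod 487.
Repeated squaring: 259^2≡362, 259^4≡41, 259^8≡220, 259^16≡187, 259^32≡392, 259^64≡259 (mod 487).
259^122 = 259^(64+32+16+8+2) ≡ 392 (mod 487).
Check: 392² = 153664 ≡ 259 (mod 487). The two roots are 95 and 392.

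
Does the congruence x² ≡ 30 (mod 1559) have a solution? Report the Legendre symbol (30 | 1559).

Pull out 2: since 1559 ≡ 7 (mod 8), (2/1559) = +1.
Reciprocity: 15 ≡ 3 and 1559 ≡ 3 (mod 4), so (15/1559) = −(1559/15).
Reduce top mod 15: now compute (14/15).
Pull out 2: since 15 ≡ 7 (mod 8), (2/15) = +1.
Reciprocity: 7 ≡ 3 and 15 ≡ 3 (mod 4), so (7/15) = −(15/7).
Reduce top mod 7: now compute (1/7).
Reached (1/7) = 1. Collecting the sign flips along the way, the symbol is +1.

1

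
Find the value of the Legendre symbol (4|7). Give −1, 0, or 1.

Euler's criterion: (4/7) ≡ 4^3 (mod 7).
4^2 ≡ 2 (mod 7)
4^3 = 4^(2+1) ≡ 1 (mod 7).
Result is 1, so (4/7) = 1.

1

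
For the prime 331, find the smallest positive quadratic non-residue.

2

(2/331) = −1, so 2 is the smallest positive non-residue mod 331.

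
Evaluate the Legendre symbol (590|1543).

Pull out 2: since 1543 ≡ 7 (mod 8), (2/1543) = +1.
Reciprocity: 295 ≡ 3 and 1543 ≡ 3 (mod 4), so (295/1543) = −(1543/295).
Reduce top mod 295: now compute (68/295).
Pull out 2^2: since 295 ≡ 7 (mod 8), (2/295) = +1, so (2/295)^2 = +1.
Reciprocity: 17 ≡ 1 and 295 ≡ 3 (mod 4), so (17/295) = +(295/17).
Reduce top mod 17: now compute (6/17).
Pull out 2: since 17 ≡ 1 (mod 8), (2/17) = +1.
Reciprocity: 3 ≡ 3 and 17 ≡ 1 (mod 4), so (3/17) = +(17/3).
Reduce top mod 3: now compute (2/3).
Pull out 2: since 3 ≡ 3 (mod 8), (2/3) = -1.
Reached (1/3) = 1. Collecting the sign flips along the way, the symbol is +1.

1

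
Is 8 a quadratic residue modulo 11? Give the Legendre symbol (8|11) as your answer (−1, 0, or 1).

Euler's criterion: (8/11) ≡ 8^5 (mod 11).
8^2 ≡ 9 (mod 11)
8^4 ≡ 4 (mod 11)
8^5 = 8^(4+1) ≡ 10 (mod 11).
Result is 10 ≡ −1, so (8/11) = −1.

-1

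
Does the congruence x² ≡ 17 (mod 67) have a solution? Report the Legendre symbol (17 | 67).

1

Euler's criterion: (17/67) ≡ 17^33 (mod 67).
17^2 ≡ 21 (mod 67)
17^4 ≡ 39 (mod 67)
17^8 ≡ 47 (mod 67)
17^16 ≡ 65 (mod 67)
17^32 ≡ 4 (mod 67)
17^33 = 17^(32+1) ≡ 1 (mod 67).
Result is 1, so (17/67) = 1.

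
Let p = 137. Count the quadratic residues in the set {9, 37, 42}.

2

(9/137) = +1 → QR.
(37/137) = +1 → QR.
(42/137) = -1 → non-residue.
Total quadratic residues among the 3: 2.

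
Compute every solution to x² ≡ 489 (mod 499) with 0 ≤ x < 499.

Since 499 ≡ 3 (mod 4), a square root of 489 is 489^((499+1)/4) = 489^125 mod 499.
Repeated squaring: 489^2≡100, 489^4≡20, 489^8≡400, 489^16≡320, 489^32≡105, 489^64≡47 (mod 499).
489^125 = 489^(64+32+16+8+4+1) ≡ 143 (mod 499).
Check: 143² = 20449 ≡ 489 (mod 499). The two roots are 143 and 356.

143, 356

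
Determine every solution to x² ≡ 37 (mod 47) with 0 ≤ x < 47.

Since 47 ≡ 3 (mod 4), a square root of 37 is 37^((47+1)/4) = 37^12 mod 47.
Repeated squaring: 37^2≡6, 37^4≡36, 37^8≡27 (mod 47).
37^12 = 37^(8+4) ≡ 32 (mod 47).
Check: 32² = 1024 ≡ 37 (mod 47). The two roots are 15 and 32.

15, 32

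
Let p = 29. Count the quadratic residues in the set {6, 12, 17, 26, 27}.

(6/29) = +1 → QR.
(12/29) = -1 → non-residue.
(17/29) = -1 → non-residue.
(26/29) = -1 → non-residue.
(27/29) = -1 → non-residue.
Total quadratic residues among the 5: 1.

1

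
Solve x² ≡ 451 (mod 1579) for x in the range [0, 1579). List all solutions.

Since 1579 ≡ 3 (mod 4), a square root of 451 is 451^((1579+1)/4) = 451^395 mod 1579.
Repeated squaring: 451^2≡1289, 451^4≡413, 451^8≡37, 451^16≡1369, 451^32≡1467, 451^64≡1491, 451^128≡1428, 451^256≡695 (mod 1579).
451^395 = 451^(256+128+8+2+1) ≡ 797 (mod 1579).
Check: 797² = 635209 ≡ 451 (mod 1579). The two roots are 782 and 797.

782, 797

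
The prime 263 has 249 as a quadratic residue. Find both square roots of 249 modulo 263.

Since 263 ≡ 3 (mod 4), a square root of 249 is 249^((263+1)/4) = 249^66 mod 263.
Repeated squaring: 249^2≡196, 249^4≡18, 249^8≡61, 249^16≡39, 249^32≡206, 249^64≡93 (mod 263).
249^66 = 249^(64+2) ≡ 81 (mod 263).
Check: 81² = 6561 ≡ 249 (mod 263). The two roots are 81 and 182.

81, 182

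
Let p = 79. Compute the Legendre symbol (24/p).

-1

Pull out 2^3: since 79 ≡ 7 (mod 8), (2/79) = +1, so (2/79)^3 = +1.
Reciprocity: 3 ≡ 3 and 79 ≡ 3 (mod 4), so (3/79) = −(79/3).
Reduce top mod 3: now compute (1/3).
Reached (1/3) = 1. Collecting the sign flips along the way, the symbol is -1.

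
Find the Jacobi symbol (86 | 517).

-1

Pull out 2: since 517 ≡ 5 (mod 8), (2/517) = -1.
Reciprocity: 43 ≡ 3 and 517 ≡ 1 (mod 4), so (43/517) = +(517/43).
Reduce top mod 43: now compute (1/43).
Reached (1/43) = 1. Collecting the sign flips along the way, the symbol is -1.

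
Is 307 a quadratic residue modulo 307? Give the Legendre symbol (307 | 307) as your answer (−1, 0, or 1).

First reduce: 307 ≡ 0 (mod 307).
Top reduces to 0: gcd > 1, so the symbol is 0.

0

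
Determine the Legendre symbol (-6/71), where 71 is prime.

Euler's criterion: (-6/71) ≡ 65^35 (mod 71).
65^2 ≡ 36 (mod 71)
65^4 ≡ 18 (mod 71)
65^8 ≡ 40 (mod 71)
65^16 ≡ 38 (mod 71)
65^32 ≡ 24 (mod 71)
65^35 = 65^(32+2+1) ≡ 70 (mod 71).
Result is 70 ≡ −1, so (-6/71) = −1.

-1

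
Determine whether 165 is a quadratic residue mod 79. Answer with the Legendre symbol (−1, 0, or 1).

-1

Euler's criterion: (165/79) ≡ 7^39 (mod 79).
7^2 ≡ 49 (mod 79)
7^4 ≡ 31 (mod 79)
7^8 ≡ 13 (mod 79)
7^16 ≡ 11 (mod 79)
7^32 ≡ 42 (mod 79)
7^39 = 7^(32+4+2+1) ≡ 78 (mod 79).
Result is 78 ≡ −1, so (165/79) = −1.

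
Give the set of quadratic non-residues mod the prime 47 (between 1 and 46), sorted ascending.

Square k = 1,…,23 (k and 47−k give the same square):
1²=1, 2²=4, 3²=9, 4²=16, 5²=25, 6²=36, 7²≡2, 8²≡17, 9²≡34, 10²≡6, 11²≡27, 12²≡3, 13²≡28, 14²≡8, 15²≡37, 16²≡21, 17²≡7, 18²≡42, 19²≡32, 20²≡24, 21²≡18, 22²≡14, 23²≡12 (mod 47).
The residues are {1, 2, 3, 4, 6, 7, 8, 9, 12, 14, 16, 17, 18, 21, 24, 25, 27, 28, 32, 34, 36, 37, 42}; the non-residues are the remaining 23 nonzero classes.

5 10 11 13 15 19 20 22 23 26 29 30 31 33 35 38 39 40 41 43 44 45 46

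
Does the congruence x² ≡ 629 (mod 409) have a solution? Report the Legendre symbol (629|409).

-1

First reduce: 629 ≡ 220 (mod 409).
Pull out 2^2: since 409 ≡ 1 (mod 8), (2/409) = +1, so (2/409)^2 = +1.
Reciprocity: 55 ≡ 3 and 409 ≡ 1 (mod 4), so (55/409) = +(409/55).
Reduce top mod 55: now compute (24/55).
Pull out 2^3: since 55 ≡ 7 (mod 8), (2/55) = +1, so (2/55)^3 = +1.
Reciprocity: 3 ≡ 3 and 55 ≡ 3 (mod 4), so (3/55) = −(55/3).
Reduce top mod 3: now compute (1/3).
Reached (1/3) = 1. Collecting the sign flips along the way, the symbol is -1.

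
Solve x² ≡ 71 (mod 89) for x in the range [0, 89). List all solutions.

31, 58

89 ≡ 1 (mod 4), so we find a root by search.
Trying successive values, 31² = 961 ≡ 71 (mod 89). The other root is 89 − 31 = 58.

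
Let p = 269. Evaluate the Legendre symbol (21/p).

1

Reciprocity: 21 ≡ 1 and 269 ≡ 1 (mod 4), so (21/269) = +(269/21).
Reduce top mod 21: now compute (17/21).
Reciprocity: 17 ≡ 1 and 21 ≡ 1 (mod 4), so (17/21) = +(21/17).
Reduce top mod 17: now compute (4/17).
Pull out 2^2: since 17 ≡ 1 (mod 8), (2/17) = +1, so (2/17)^2 = +1.
Reached (1/17) = 1. Collecting the sign flips along the way, the symbol is +1.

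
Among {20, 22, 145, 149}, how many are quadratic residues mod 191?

(20/191) = +1 → QR.
(22/191) = -1 → non-residue.
(145/191) = -1 → non-residue.
(149/191) = +1 → QR.
Total quadratic residues among the 4: 2.

2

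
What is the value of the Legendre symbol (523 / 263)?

First reduce: 523 ≡ 260 (mod 263).
Pull out 2^2: since 263 ≡ 7 (mod 8), (2/263) = +1, so (2/263)^2 = +1.
Reciprocity: 65 ≡ 1 and 263 ≡ 3 (mod 4), so (65/263) = +(263/65).
Reduce top mod 65: now compute (3/65).
Reciprocity: 3 ≡ 3 and 65 ≡ 1 (mod 4), so (3/65) = +(65/3).
Reduce top mod 3: now compute (2/3).
Pull out 2: since 3 ≡ 3 (mod 8), (2/3) = -1.
Reached (1/3) = 1. Collecting the sign flips along the way, the symbol is -1.

-1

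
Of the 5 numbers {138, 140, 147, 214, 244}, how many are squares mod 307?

0

(138/307) = -1 → non-residue.
(140/307) = -1 → non-residue.
(147/307) = -1 → non-residue.
(214/307) = -1 → non-residue.
(244/307) = -1 → non-residue.
Total quadratic residues among the 5: 0.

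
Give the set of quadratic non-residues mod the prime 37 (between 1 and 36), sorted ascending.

2 5 6 8 13 14 15 17 18 19 20 22 23 24 29 31 32 35

Square k = 1,…,18 (k and 37−k give the same square):
1²=1, 2²=4, 3²=9, 4²=16, 5²=25, 6²=36, 7²≡12, 8²≡27, 9²≡7, 10²≡26, 11²≡10, 12²≡33, 13²≡21, 14²≡11, 15²≡3, 16²≡34, 17²≡30, 18²≡28 (mod 37).
The residues are {1, 3, 4, 7, 9, 10, 11, 12, 16, 21, 25, 26, 27, 28, 30, 33, 34, 36}; the non-residues are the remaining 18 nonzero classes.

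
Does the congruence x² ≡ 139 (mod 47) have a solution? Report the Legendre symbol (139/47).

Euler's criterion: (139/47) ≡ 45^23 (mod 47).
45^2 ≡ 4 (mod 47)
45^4 ≡ 16 (mod 47)
45^8 ≡ 21 (mod 47)
45^16 ≡ 18 (mod 47)
45^23 = 45^(16+4+2+1) ≡ 46 (mod 47).
Result is 46 ≡ −1, so (139/47) = −1.

-1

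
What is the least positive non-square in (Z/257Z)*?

(2/257) = +1, so 2 is a residue.
(3/257) = −1, so 3 is the smallest positive non-residue mod 257.

3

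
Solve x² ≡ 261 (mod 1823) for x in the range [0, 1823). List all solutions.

Since 1823 ≡ 3 (mod 4), a square root of 261 is 261^((1823+1)/4) = 261^456 mod 1823.
Repeated squaring: 261^2≡670, 261^4≡442, 261^8≡303, 261^16≡659, 261^32≡407, 261^64≡1579, 261^128≡1200, 261^256≡1653 (mod 1823).
261^456 = 261^(256+128+64+8) ≡ 542 (mod 1823).
Check: 542² = 293764 ≡ 261 (mod 1823). The two roots are 542 and 1281.

542, 1281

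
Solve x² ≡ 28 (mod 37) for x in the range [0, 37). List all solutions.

18, 19

37 ≡ 1 (mod 4), so we find a root by search.
Trying successive values, 18² = 324 ≡ 28 (mod 37). The other root is 37 − 18 = 19.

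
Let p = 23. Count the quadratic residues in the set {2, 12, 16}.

(2/23) = +1 → QR.
(12/23) = +1 → QR.
(16/23) = +1 → QR.
Total quadratic residues among the 3: 3.

3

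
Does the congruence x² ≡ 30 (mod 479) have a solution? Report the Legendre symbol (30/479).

Euler's criterion: (30/479) ≡ 30^239 (mod 479).
30^2 ≡ 421 (mod 479)
30^4 ≡ 11 (mod 479)
30^8 ≡ 121 (mod 479)
30^16 ≡ 271 (mod 479)
30^32 ≡ 154 (mod 479)
30^64 ≡ 245 (mod 479)
30^128 ≡ 150 (mod 479)
30^239 = 30^(128+64+32+8+4+2+1) ≡ 1 (mod 479).
Result is 1, so (30/479) = 1.

1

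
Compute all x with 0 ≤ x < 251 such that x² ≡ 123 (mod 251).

Since 251 ≡ 3 (mod 4), a square root of 123 is 123^((251+1)/4) = 123^63 mod 251.
Repeated squaring: 123^2≡69, 123^4≡243, 123^8≡64, 123^16≡80, 123^32≡125 (mod 251).
123^63 = 123^(32+16+8+4+2+1) ≡ 25 (mod 251).
Check: 25² = 625 ≡ 123 (mod 251). The two roots are 25 and 226.

25, 226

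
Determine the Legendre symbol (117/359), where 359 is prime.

-1

Reciprocity: 117 ≡ 1 and 359 ≡ 3 (mod 4), so (117/359) = +(359/117).
Reduce top mod 117: now compute (8/117).
Pull out 2^3: since 117 ≡ 5 (mod 8), (2/117) = -1, so (2/117)^3 = -1.
Reached (1/117) = 1. Collecting the sign flips along the way, the symbol is -1.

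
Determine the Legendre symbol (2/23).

Euler's criterion: (2/23) ≡ 2^11 (mod 23).
2^2 ≡ 4 (mod 23)
2^4 ≡ 16 (mod 23)
2^8 ≡ 3 (mod 23)
2^11 = 2^(8+2+1) ≡ 1 (mod 23).
Result is 1, so (2/23) = 1.

1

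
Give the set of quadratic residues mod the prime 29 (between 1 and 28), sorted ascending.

1 4 5 6 7 9 13 16 20 22 23 24 25 28

Square k = 1,…,14 (k and 29−k give the same square):
1²=1, 2²=4, 3²=9, 4²=16, 5²=25, 6²≡7, 7²≡20, 8²≡6, 9²≡23, 10²≡13, 11²≡5, 12²≡28, 13²≡24, 14²≡22 (mod 29).
So the quadratic residues mod 29 are {1, 4, 5, 6, 7, 9, 13, 16, 20, 22, 23, 24, 25, 28}.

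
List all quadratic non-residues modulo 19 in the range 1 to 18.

2 3 8 10 12 13 14 15 18

Square k = 1,…,9 (k and 19−k give the same square):
1²=1, 2²=4, 3²=9, 4²=16, 5²≡6, 6²≡17, 7²≡11, 8²≡7, 9²≡5 (mod 19).
The residues are {1, 4, 5, 6, 7, 9, 11, 16, 17}; the non-residues are the remaining 9 nonzero classes.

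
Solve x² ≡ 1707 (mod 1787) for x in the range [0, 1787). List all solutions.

Since 1787 ≡ 3 (mod 4), a square root of 1707 is 1707^((1787+1)/4) = 1707^447 mod 1787.
Repeated squaring: 1707^2≡1039, 1707^4≡173, 1707^8≡1337, 1707^16≡569, 1707^32≡314, 1707^64≡311, 1707^128≡223, 1707^256≡1480 (mod 1787).
1707^447 = 1707^(256+128+32+16+8+4+2+1) ≡ 929 (mod 1787).
Check: 929² = 863041 ≡ 1707 (mod 1787). The two roots are 858 and 929.

858, 929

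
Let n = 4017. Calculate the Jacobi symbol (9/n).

0

Reciprocity: 9 ≡ 1 and 4017 ≡ 1 (mod 4), so (9/4017) = +(4017/9).
Reduce top mod 9: now compute (3/9).
Reciprocity: 3 ≡ 3 and 9 ≡ 1 (mod 4), so (3/9) = +(9/3).
Reduce top mod 3: now compute (0/3).
Top reduces to 0: gcd > 1, so the symbol is 0.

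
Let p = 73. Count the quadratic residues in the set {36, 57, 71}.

(36/73) = +1 → QR.
(57/73) = +1 → QR.
(71/73) = +1 → QR.
Total quadratic residues among the 3: 3.

3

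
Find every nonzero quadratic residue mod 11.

1, 3, 4, 5, 9

Square k = 1,…,5 (k and 11−k give the same square):
1²=1, 2²=4, 3²=9, 4²≡5, 5²≡3 (mod 11).
So the quadratic residues mod 11 are {1, 3, 4, 5, 9}.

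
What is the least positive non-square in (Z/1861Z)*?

2

(2/1861) = −1, so 2 is the smallest positive non-residue mod 1861.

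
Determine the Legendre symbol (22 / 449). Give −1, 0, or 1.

Pull out 2: since 449 ≡ 1 (mod 8), (2/449) = +1.
Reciprocity: 11 ≡ 3 and 449 ≡ 1 (mod 4), so (11/449) = +(449/11).
Reduce top mod 11: now compute (9/11).
Reciprocity: 9 ≡ 1 and 11 ≡ 3 (mod 4), so (9/11) = +(11/9).
Reduce top mod 9: now compute (2/9).
Pull out 2: since 9 ≡ 1 (mod 8), (2/9) = +1.
Reached (1/9) = 1. Collecting the sign flips along the way, the symbol is +1.

1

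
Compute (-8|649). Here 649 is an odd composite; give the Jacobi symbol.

First reduce: -8 ≡ 641 (mod 649).
Reciprocity: 641 ≡ 1 and 649 ≡ 1 (mod 4), so (641/649) = +(649/641).
Reduce top mod 641: now compute (8/641).
Pull out 2^3: since 641 ≡ 1 (mod 8), (2/641) = +1, so (2/641)^3 = +1.
Reached (1/641) = 1. Collecting the sign flips along the way, the symbol is +1.

1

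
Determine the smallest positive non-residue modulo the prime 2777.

3

(2/2777) = +1, so 2 is a residue.
(3/2777) = −1, so 3 is the smallest positive non-residue mod 2777.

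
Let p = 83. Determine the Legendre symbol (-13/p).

Euler's criterion: (-13/83) ≡ 70^41 (mod 83).
70^2 ≡ 3 (mod 83)
70^4 ≡ 9 (mod 83)
70^8 ≡ 81 (mod 83)
70^16 ≡ 4 (mod 83)
70^32 ≡ 16 (mod 83)
70^41 = 70^(32+8+1) ≡ 1 (mod 83).
Result is 1, so (-13/83) = 1.

1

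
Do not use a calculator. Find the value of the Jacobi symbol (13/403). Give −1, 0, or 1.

0

Reciprocity: 13 ≡ 1 and 403 ≡ 3 (mod 4), so (13/403) = +(403/13).
Reduce top mod 13: now compute (0/13).
Top reduces to 0: gcd > 1, so the symbol is 0.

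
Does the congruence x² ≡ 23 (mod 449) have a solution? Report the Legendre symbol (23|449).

Reciprocity: 23 ≡ 3 and 449 ≡ 1 (mod 4), so (23/449) = +(449/23).
Reduce top mod 23: now compute (12/23).
Pull out 2^2: since 23 ≡ 7 (mod 8), (2/23) = +1, so (2/23)^2 = +1.
Reciprocity: 3 ≡ 3 and 23 ≡ 3 (mod 4), so (3/23) = −(23/3).
Reduce top mod 3: now compute (2/3).
Pull out 2: since 3 ≡ 3 (mod 8), (2/3) = -1.
Reached (1/3) = 1. Collecting the sign flips along the way, the symbol is +1.

1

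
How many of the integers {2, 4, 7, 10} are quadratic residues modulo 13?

(2/13) = -1 → non-residue.
(4/13) = +1 → QR.
(7/13) = -1 → non-residue.
(10/13) = +1 → QR.
Total quadratic residues among the 4: 2.

2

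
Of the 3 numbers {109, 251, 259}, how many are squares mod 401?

(109/401) = +1 → QR.
(251/401) = -1 → non-residue.
(259/401) = -1 → non-residue.
Total quadratic residues among the 3: 1.

1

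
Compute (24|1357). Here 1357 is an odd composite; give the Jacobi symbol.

Pull out 2^3: since 1357 ≡ 5 (mod 8), (2/1357) = -1, so (2/1357)^3 = -1.
Reciprocity: 3 ≡ 3 and 1357 ≡ 1 (mod 4), so (3/1357) = +(1357/3).
Reduce top mod 3: now compute (1/3).
Reached (1/3) = 1. Collecting the sign flips along the way, the symbol is -1.

-1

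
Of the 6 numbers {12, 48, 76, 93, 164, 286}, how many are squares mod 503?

(12/503) = +1 → QR.
(48/503) = +1 → QR.
(76/503) = -1 → non-residue.
(93/503) = -1 → non-residue.
(164/503) = -1 → non-residue.
(286/503) = +1 → QR.
Total quadratic residues among the 6: 3.

3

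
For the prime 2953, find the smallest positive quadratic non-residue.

5

(2/2953) = +1, so 2 is a residue.
(3/2953) = +1, so 3 is a residue.
(4/2953) = +1, so 4 is a residue.
(5/2953) = −1, so 5 is the smallest positive non-residue mod 2953.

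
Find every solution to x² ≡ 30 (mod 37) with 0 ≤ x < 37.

37 ≡ 1 (mod 4), so we find a root by search.
Trying successive values, 17² = 289 ≡ 30 (mod 37). The other root is 37 − 17 = 20.

17, 20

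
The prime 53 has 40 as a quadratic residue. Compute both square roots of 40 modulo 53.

26, 27

53 ≡ 1 (mod 4), so we find a root by search.
Trying successive values, 26² = 676 ≡ 40 (mod 53). The other root is 53 − 26 = 27.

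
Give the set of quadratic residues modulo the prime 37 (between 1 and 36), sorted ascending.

Square k = 1,…,18 (k and 37−k give the same square):
1²=1, 2²=4, 3²=9, 4²=16, 5²=25, 6²=36, 7²≡12, 8²≡27, 9²≡7, 10²≡26, 11²≡10, 12²≡33, 13²≡21, 14²≡11, 15²≡3, 16²≡34, 17²≡30, 18²≡28 (mod 37).
So the quadratic residues mod 37 are {1, 3, 4, 7, 9, 10, 11, 12, 16, 21, 25, 26, 27, 28, 30, 33, 34, 36}.

1,3,4,7,9,10,11,12,16,21,25,26,27,28,30,33,34,36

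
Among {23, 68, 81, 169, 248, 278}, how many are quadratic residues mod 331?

3

(23/331) = -1 → non-residue.
(68/331) = +1 → QR.
(81/331) = +1 → QR.
(169/331) = +1 → QR.
(248/331) = -1 → non-residue.
(278/331) = -1 → non-residue.
Total quadratic residues among the 6: 3.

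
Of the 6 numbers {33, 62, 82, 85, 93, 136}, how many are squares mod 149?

3

(33/149) = +1 → QR.
(62/149) = -1 → non-residue.
(82/149) = +1 → QR.
(85/149) = +1 → QR.
(93/149) = -1 → non-residue.
(136/149) = -1 → non-residue.
Total quadratic residues among the 6: 3.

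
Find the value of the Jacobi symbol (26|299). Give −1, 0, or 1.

Pull out 2: since 299 ≡ 3 (mod 8), (2/299) = -1.
Reciprocity: 13 ≡ 1 and 299 ≡ 3 (mod 4), so (13/299) = +(299/13).
Reduce top mod 13: now compute (0/13).
Top reduces to 0: gcd > 1, so the symbol is 0.

0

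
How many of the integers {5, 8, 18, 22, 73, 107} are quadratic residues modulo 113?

3

(5/113) = -1 → non-residue.
(8/113) = +1 → QR.
(18/113) = +1 → QR.
(22/113) = +1 → QR.
(73/113) = -1 → non-residue.
(107/113) = -1 → non-residue.
Total quadratic residues among the 6: 3.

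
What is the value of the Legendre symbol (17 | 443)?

Euler's criterion: (17/443) ≡ 17^221 (mod 443).
17^2 ≡ 289 (mod 443)
17^4 ≡ 237 (mod 443)
17^8 ≡ 351 (mod 443)
17^16 ≡ 47 (mod 443)
17^32 ≡ 437 (mod 443)
17^64 ≡ 36 (mod 443)
17^128 ≡ 410 (mod 443)
17^221 = 17^(128+64+16+8+4+1) ≡ 1 (mod 443).
Result is 1, so (17/443) = 1.

1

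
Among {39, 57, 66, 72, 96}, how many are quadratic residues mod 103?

(39/103) = -1 → non-residue.
(57/103) = -1 → non-residue.
(66/103) = +1 → QR.
(72/103) = +1 → QR.
(96/103) = -1 → non-residue.
Total quadratic residues among the 5: 2.

2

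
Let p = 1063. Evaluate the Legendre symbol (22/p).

1

Pull out 2: since 1063 ≡ 7 (mod 8), (2/1063) = +1.
Reciprocity: 11 ≡ 3 and 1063 ≡ 3 (mod 4), so (11/1063) = −(1063/11).
Reduce top mod 11: now compute (7/11).
Reciprocity: 7 ≡ 3 and 11 ≡ 3 (mod 4), so (7/11) = −(11/7).
Reduce top mod 7: now compute (4/7).
Pull out 2^2: since 7 ≡ 7 (mod 8), (2/7) = +1, so (2/7)^2 = +1.
Reached (1/7) = 1. Collecting the sign flips along the way, the symbol is +1.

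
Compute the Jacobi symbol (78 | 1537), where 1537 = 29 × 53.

1

Pull out 2: since 1537 ≡ 1 (mod 8), (2/1537) = +1.
Reciprocity: 39 ≡ 3 and 1537 ≡ 1 (mod 4), so (39/1537) = +(1537/39).
Reduce top mod 39: now compute (16/39).
Pull out 2^4: since 39 ≡ 7 (mod 8), (2/39) = +1, so (2/39)^4 = +1.
Reached (1/39) = 1. Collecting the sign flips along the way, the symbol is +1.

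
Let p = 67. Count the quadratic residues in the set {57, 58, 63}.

0

(57/67) = -1 → non-residue.
(58/67) = -1 → non-residue.
(63/67) = -1 → non-residue.
Total quadratic residues among the 3: 0.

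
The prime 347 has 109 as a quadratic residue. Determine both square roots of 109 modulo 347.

Since 347 ≡ 3 (mod 4), a square root of 109 is 109^((347+1)/4) = 109^87 mod 347.
Repeated squaring: 109^2≡83, 109^4≡296, 109^8≡172, 109^16≡89, 109^32≡287, 109^64≡130 (mod 347).
109^87 = 109^(64+16+4+2+1) ≡ 261 (mod 347).
Check: 261² = 68121 ≡ 109 (mod 347). The two roots are 86 and 261.

86, 261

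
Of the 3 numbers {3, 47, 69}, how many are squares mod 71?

1

(3/71) = +1 → QR.
(47/71) = -1 → non-residue.
(69/71) = -1 → non-residue.
Total quadratic residues among the 3: 1.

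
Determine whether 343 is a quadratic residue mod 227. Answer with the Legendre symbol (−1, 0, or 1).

1

First reduce: 343 ≡ 116 (mod 227).
Pull out 2^2: since 227 ≡ 3 (mod 8), (2/227) = -1, so (2/227)^2 = +1.
Reciprocity: 29 ≡ 1 and 227 ≡ 3 (mod 4), so (29/227) = +(227/29).
Reduce top mod 29: now compute (24/29).
Pull out 2^3: since 29 ≡ 5 (mod 8), (2/29) = -1, so (2/29)^3 = -1.
Reciprocity: 3 ≡ 3 and 29 ≡ 1 (mod 4), so (3/29) = +(29/3).
Reduce top mod 3: now compute (2/3).
Pull out 2: since 3 ≡ 3 (mod 8), (2/3) = -1.
Reached (1/3) = 1. Collecting the sign flips along the way, the symbol is +1.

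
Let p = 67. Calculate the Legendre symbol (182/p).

-1

First reduce: 182 ≡ 48 (mod 67).
Pull out 2^4: since 67 ≡ 3 (mod 8), (2/67) = -1, so (2/67)^4 = +1.
Reciprocity: 3 ≡ 3 and 67 ≡ 3 (mod 4), so (3/67) = −(67/3).
Reduce top mod 3: now compute (1/3).
Reached (1/3) = 1. Collecting the sign flips along the way, the symbol is -1.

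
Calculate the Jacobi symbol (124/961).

Pull out 2^2: since 961 ≡ 1 (mod 8), (2/961) = +1, so (2/961)^2 = +1.
Reciprocity: 31 ≡ 3 and 961 ≡ 1 (mod 4), so (31/961) = +(961/31).
Reduce top mod 31: now compute (0/31).
Top reduces to 0: gcd > 1, so the symbol is 0.

0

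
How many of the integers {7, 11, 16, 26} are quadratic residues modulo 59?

(7/59) = +1 → QR.
(11/59) = -1 → non-residue.
(16/59) = +1 → QR.
(26/59) = +1 → QR.
Total quadratic residues among the 4: 3.

3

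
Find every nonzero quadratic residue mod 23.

1, 2, 3, 4, 6, 8, 9, 12, 13, 16, 18

Square k = 1,…,11 (k and 23−k give the same square):
1²=1, 2²=4, 3²=9, 4²=16, 5²≡2, 6²≡13, 7²≡3, 8²≡18, 9²≡12, 10²≡8, 11²≡6 (mod 23).
So the quadratic residues mod 23 are {1, 2, 3, 4, 6, 8, 9, 12, 13, 16, 18}.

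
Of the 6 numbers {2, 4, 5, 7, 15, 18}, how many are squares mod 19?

3

(2/19) = -1 → non-residue.
(4/19) = +1 → QR.
(5/19) = +1 → QR.
(7/19) = +1 → QR.
(15/19) = -1 → non-residue.
(18/19) = -1 → non-residue.
Total quadratic residues among the 6: 3.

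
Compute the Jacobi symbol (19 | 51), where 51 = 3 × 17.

1

Reciprocity: 19 ≡ 3 and 51 ≡ 3 (mod 4), so (19/51) = −(51/19).
Reduce top mod 19: now compute (13/19).
Reciprocity: 13 ≡ 1 and 19 ≡ 3 (mod 4), so (13/19) = +(19/13).
Reduce top mod 13: now compute (6/13).
Pull out 2: since 13 ≡ 5 (mod 8), (2/13) = -1.
Reciprocity: 3 ≡ 3 and 13 ≡ 1 (mod 4), so (3/13) = +(13/3).
Reduce top mod 3: now compute (1/3).
Reached (1/3) = 1. Collecting the sign flips along the way, the symbol is +1.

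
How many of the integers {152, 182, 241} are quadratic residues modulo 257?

(152/257) = -1 → non-residue.
(182/257) = -1 → non-residue.
(241/257) = +1 → QR.
Total quadratic residues among the 3: 1.

1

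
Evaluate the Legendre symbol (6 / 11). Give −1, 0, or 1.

-1

Euler's criterion: (6/11) ≡ 6^5 (mod 11).
6^2 ≡ 3 (mod 11)
6^4 ≡ 9 (mod 11)
6^5 = 6^(4+1) ≡ 10 (mod 11).
Result is 10 ≡ −1, so (6/11) = −1.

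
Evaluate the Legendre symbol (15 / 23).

-1

Euler's criterion: (15/23) ≡ 15^11 (mod 23).
15^2 ≡ 18 (mod 23)
15^4 ≡ 2 (mod 23)
15^8 ≡ 4 (mod 23)
15^11 = 15^(8+2+1) ≡ 22 (mod 23).
Result is 22 ≡ −1, so (15/23) = −1.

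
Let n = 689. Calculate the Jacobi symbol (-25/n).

1

First reduce: -25 ≡ 664 (mod 689).
Pull out 2^3: since 689 ≡ 1 (mod 8), (2/689) = +1, so (2/689)^3 = +1.
Reciprocity: 83 ≡ 3 and 689 ≡ 1 (mod 4), so (83/689) = +(689/83).
Reduce top mod 83: now compute (25/83).
Reciprocity: 25 ≡ 1 and 83 ≡ 3 (mod 4), so (25/83) = +(83/25).
Reduce top mod 25: now compute (8/25).
Pull out 2^3: since 25 ≡ 1 (mod 8), (2/25) = +1, so (2/25)^3 = +1.
Reached (1/25) = 1. Collecting the sign flips along the way, the symbol is +1.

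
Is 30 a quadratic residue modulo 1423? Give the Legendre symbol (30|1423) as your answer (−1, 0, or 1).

Pull out 2: since 1423 ≡ 7 (mod 8), (2/1423) = +1.
Reciprocity: 15 ≡ 3 and 1423 ≡ 3 (mod 4), so (15/1423) = −(1423/15).
Reduce top mod 15: now compute (13/15).
Reciprocity: 13 ≡ 1 and 15 ≡ 3 (mod 4), so (13/15) = +(15/13).
Reduce top mod 13: now compute (2/13).
Pull out 2: since 13 ≡ 5 (mod 8), (2/13) = -1.
Reached (1/13) = 1. Collecting the sign flips along the way, the symbol is +1.

1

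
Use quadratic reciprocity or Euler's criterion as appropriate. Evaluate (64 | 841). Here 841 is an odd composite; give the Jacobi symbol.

1

Pull out 2^6: since 841 ≡ 1 (mod 8), (2/841) = +1, so (2/841)^6 = +1.
Reached (1/841) = 1. Collecting the sign flips along the way, the symbol is +1.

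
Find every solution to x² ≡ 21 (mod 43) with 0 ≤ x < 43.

Since 43 ≡ 3 (mod 4), a square root of 21 is 21^((43+1)/4) = 21^11 mod 43.
Repeated squaring: 21^2≡11, 21^4≡35, 21^8≡21 (mod 43).
21^11 = 21^(8+2+1) ≡ 35 (mod 43).
Check: 35² = 1225 ≡ 21 (mod 43). The two roots are 8 and 35.

8, 35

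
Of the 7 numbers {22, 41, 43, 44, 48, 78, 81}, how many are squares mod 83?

5

(22/83) = -1 → non-residue.
(41/83) = +1 → QR.
(43/83) = -1 → non-residue.
(44/83) = +1 → QR.
(48/83) = +1 → QR.
(78/83) = +1 → QR.
(81/83) = +1 → QR.
Total quadratic residues among the 7: 5.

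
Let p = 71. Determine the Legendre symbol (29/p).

1

Euler's criterion: (29/71) ≡ 29^35 (mod 71).
29^2 ≡ 60 (mod 71)
29^4 ≡ 50 (mod 71)
29^8 ≡ 15 (mod 71)
29^16 ≡ 12 (mod 71)
29^32 ≡ 2 (mod 71)
29^35 = 29^(32+2+1) ≡ 1 (mod 71).
Result is 1, so (29/71) = 1.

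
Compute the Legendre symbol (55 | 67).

1

Reciprocity: 55 ≡ 3 and 67 ≡ 3 (mod 4), so (55/67) = −(67/55).
Reduce top mod 55: now compute (12/55).
Pull out 2^2: since 55 ≡ 7 (mod 8), (2/55) = +1, so (2/55)^2 = +1.
Reciprocity: 3 ≡ 3 and 55 ≡ 3 (mod 4), so (3/55) = −(55/3).
Reduce top mod 3: now compute (1/3).
Reached (1/3) = 1. Collecting the sign flips along the way, the symbol is +1.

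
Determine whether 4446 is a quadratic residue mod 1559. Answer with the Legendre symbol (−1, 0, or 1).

First reduce: 4446 ≡ 1328 (mod 1559).
Pull out 2^4: since 1559 ≡ 7 (mod 8), (2/1559) = +1, so (2/1559)^4 = +1.
Reciprocity: 83 ≡ 3 and 1559 ≡ 3 (mod 4), so (83/1559) = −(1559/83).
Reduce top mod 83: now compute (65/83).
Reciprocity: 65 ≡ 1 and 83 ≡ 3 (mod 4), so (65/83) = +(83/65).
Reduce top mod 65: now compute (18/65).
Pull out 2: since 65 ≡ 1 (mod 8), (2/65) = +1.
Reciprocity: 9 ≡ 1 and 65 ≡ 1 (mod 4), so (9/65) = +(65/9).
Reduce top mod 9: now compute (2/9).
Pull out 2: since 9 ≡ 1 (mod 8), (2/9) = +1.
Reached (1/9) = 1. Collecting the sign flips along the way, the symbol is -1.

-1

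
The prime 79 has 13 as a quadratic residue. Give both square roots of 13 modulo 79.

31, 48

Since 79 ≡ 3 (mod 4), a square root of 13 is 13^((79+1)/4) = 13^20 mod 79.
Repeated squaring: 13^2≡11, 13^4≡42, 13^8≡26, 13^16≡44 (mod 79).
13^20 = 13^(16+4) ≡ 31 (mod 79).
Check: 31² = 961 ≡ 13 (mod 79). The two roots are 31 and 48.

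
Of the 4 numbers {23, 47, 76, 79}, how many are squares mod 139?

2

(23/139) = -1 → non-residue.
(47/139) = +1 → QR.
(76/139) = -1 → non-residue.
(79/139) = +1 → QR.
Total quadratic residues among the 4: 2.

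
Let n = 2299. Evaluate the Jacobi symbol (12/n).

-1

Pull out 2^2: since 2299 ≡ 3 (mod 8), (2/2299) = -1, so (2/2299)^2 = +1.
Reciprocity: 3 ≡ 3 and 2299 ≡ 3 (mod 4), so (3/2299) = −(2299/3).
Reduce top mod 3: now compute (1/3).
Reached (1/3) = 1. Collecting the sign flips along the way, the symbol is -1.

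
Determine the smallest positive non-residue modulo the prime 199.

3

(2/199) = +1, so 2 is a residue.
(3/199) = −1, so 3 is the smallest positive non-residue mod 199.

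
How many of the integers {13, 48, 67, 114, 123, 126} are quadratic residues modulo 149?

3

(13/149) = -1 → non-residue.
(48/149) = -1 → non-residue.
(67/149) = +1 → QR.
(114/149) = +1 → QR.
(123/149) = +1 → QR.
(126/149) = -1 → non-residue.
Total quadratic residues among the 6: 3.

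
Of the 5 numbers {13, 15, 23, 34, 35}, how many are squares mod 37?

1

(13/37) = -1 → non-residue.
(15/37) = -1 → non-residue.
(23/37) = -1 → non-residue.
(34/37) = +1 → QR.
(35/37) = -1 → non-residue.
Total quadratic residues among the 5: 1.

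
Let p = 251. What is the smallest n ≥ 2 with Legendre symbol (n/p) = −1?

2

(2/251) = −1, so 2 is the smallest positive non-residue mod 251.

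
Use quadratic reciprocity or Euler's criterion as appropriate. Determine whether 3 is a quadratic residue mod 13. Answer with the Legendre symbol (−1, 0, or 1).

1

Euler's criterion: (3/13) ≡ 3^6 (mod 13).
3^2 ≡ 9 (mod 13)
3^4 ≡ 3 (mod 13)
3^6 = 3^(4+2) ≡ 1 (mod 13).
Result is 1, so (3/13) = 1.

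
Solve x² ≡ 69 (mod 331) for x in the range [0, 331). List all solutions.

Since 331 ≡ 3 (mod 4), a square root of 69 is 69^((331+1)/4) = 69^83 mod 331.
Repeated squaring: 69^2≡127, 69^4≡241, 69^8≡156, 69^16≡173, 69^32≡139, 69^64≡123 (mod 331).
69^83 = 69^(64+16+2+1) ≡ 20 (mod 331).
Check: 20² = 400 ≡ 69 (mod 331). The two roots are 20 and 311.

20, 311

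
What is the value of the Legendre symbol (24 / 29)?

Euler's criterion: (24/29) ≡ 24^14 (mod 29).
24^2 ≡ 25 (mod 29)
24^4 ≡ 16 (mod 29)
24^8 ≡ 24 (mod 29)
24^14 = 24^(8+4+2) ≡ 1 (mod 29).
Result is 1, so (24/29) = 1.

1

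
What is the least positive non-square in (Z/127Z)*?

3

(2/127) = +1, so 2 is a residue.
(3/127) = −1, so 3 is the smallest positive non-residue mod 127.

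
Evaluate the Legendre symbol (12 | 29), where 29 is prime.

Euler's criterion: (12/29) ≡ 12^14 (mod 29).
12^2 ≡ 28 (mod 29)
12^4 ≡ 1 (mod 29)
12^8 ≡ 1 (mod 29)
12^14 = 12^(8+4+2) ≡ 28 (mod 29).
Result is 28 ≡ −1, so (12/29) = −1.

-1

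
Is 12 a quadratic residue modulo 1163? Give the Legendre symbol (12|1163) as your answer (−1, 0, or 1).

1

Euler's criterion: (12/1163) ≡ 12^581 (mod 1163).
12^2 ≡ 144 (mod 1163)
12^4 ≡ 965 (mod 1163)
12^8 ≡ 825 (mod 1163)
12^16 ≡ 270 (mod 1163)
12^32 ≡ 794 (mod 1163)
12^64 ≡ 90 (mod 1163)
12^128 ≡ 1122 (mod 1163)
12^256 ≡ 518 (mod 1163)
12^512 ≡ 834 (mod 1163)
12^581 = 12^(512+64+4+1) ≡ 1 (mod 1163).
Result is 1, so (12/1163) = 1.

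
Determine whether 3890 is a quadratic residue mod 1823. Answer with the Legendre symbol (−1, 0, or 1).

First reduce: 3890 ≡ 244 (mod 1823).
Pull out 2^2: since 1823 ≡ 7 (mod 8), (2/1823) = +1, so (2/1823)^2 = +1.
Reciprocity: 61 ≡ 1 and 1823 ≡ 3 (mod 4), so (61/1823) = +(1823/61).
Reduce top mod 61: now compute (54/61).
Pull out 2: since 61 ≡ 5 (mod 8), (2/61) = -1.
Reciprocity: 27 ≡ 3 and 61 ≡ 1 (mod 4), so (27/61) = +(61/27).
Reduce top mod 27: now compute (7/27).
Reciprocity: 7 ≡ 3 and 27 ≡ 3 (mod 4), so (7/27) = −(27/7).
Reduce top mod 7: now compute (6/7).
Pull out 2: since 7 ≡ 7 (mod 8), (2/7) = +1.
Reciprocity: 3 ≡ 3 and 7 ≡ 3 (mod 4), so (3/7) = −(7/3).
Reduce top mod 3: now compute (1/3).
Reached (1/3) = 1. Collecting the sign flips along the way, the symbol is -1.

-1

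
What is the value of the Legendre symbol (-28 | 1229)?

1

First reduce: -28 ≡ 1201 (mod 1229).
Reciprocity: 1201 ≡ 1 and 1229 ≡ 1 (mod 4), so (1201/1229) = +(1229/1201).
Reduce top mod 1201: now compute (28/1201).
Pull out 2^2: since 1201 ≡ 1 (mod 8), (2/1201) = +1, so (2/1201)^2 = +1.
Reciprocity: 7 ≡ 3 and 1201 ≡ 1 (mod 4), so (7/1201) = +(1201/7).
Reduce top mod 7: now compute (4/7).
Pull out 2^2: since 7 ≡ 7 (mod 8), (2/7) = +1, so (2/7)^2 = +1.
Reached (1/7) = 1. Collecting the sign flips along the way, the symbol is +1.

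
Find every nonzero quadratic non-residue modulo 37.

Square k = 1,…,18 (k and 37−k give the same square):
1²=1, 2²=4, 3²=9, 4²=16, 5²=25, 6²=36, 7²≡12, 8²≡27, 9²≡7, 10²≡26, 11²≡10, 12²≡33, 13²≡21, 14²≡11, 15²≡3, 16²≡34, 17²≡30, 18²≡28 (mod 37).
The residues are {1, 3, 4, 7, 9, 10, 11, 12, 16, 21, 25, 26, 27, 28, 30, 33, 34, 36}; the non-residues are the remaining 18 nonzero classes.

2,5,6,8,13,14,15,17,18,19,20,22,23,24,29,31,32,35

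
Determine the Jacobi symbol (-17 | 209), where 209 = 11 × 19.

-1

First reduce: -17 ≡ 192 (mod 209).
Pull out 2^6: since 209 ≡ 1 (mod 8), (2/209) = +1, so (2/209)^6 = +1.
Reciprocity: 3 ≡ 3 and 209 ≡ 1 (mod 4), so (3/209) = +(209/3).
Reduce top mod 3: now compute (2/3).
Pull out 2: since 3 ≡ 3 (mod 8), (2/3) = -1.
Reached (1/3) = 1. Collecting the sign flips along the way, the symbol is -1.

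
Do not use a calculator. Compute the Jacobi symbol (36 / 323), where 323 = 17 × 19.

1

Pull out 2^2: since 323 ≡ 3 (mod 8), (2/323) = -1, so (2/323)^2 = +1.
Reciprocity: 9 ≡ 1 and 323 ≡ 3 (mod 4), so (9/323) = +(323/9).
Reduce top mod 9: now compute (8/9).
Pull out 2^3: since 9 ≡ 1 (mod 8), (2/9) = +1, so (2/9)^3 = +1.
Reached (1/9) = 1. Collecting the sign flips along the way, the symbol is +1.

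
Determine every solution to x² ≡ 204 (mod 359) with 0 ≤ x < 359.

113, 246

Since 359 ≡ 3 (mod 4), a square root of 204 is 204^((359+1)/4) = 204^90 mod 359.
Repeated squaring: 204^2≡331, 204^4≡66, 204^8≡48, 204^16≡150, 204^32≡242, 204^64≡47 (mod 359).
204^90 = 204^(64+16+8+2) ≡ 246 (mod 359).
Check: 246² = 60516 ≡ 204 (mod 359). The two roots are 113 and 246.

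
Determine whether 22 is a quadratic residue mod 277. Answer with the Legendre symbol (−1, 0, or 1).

Euler's criterion: (22/277) ≡ 22^138 (mod 277).
22^2 ≡ 207 (mod 277)
22^4 ≡ 191 (mod 277)
22^8 ≡ 194 (mod 277)
22^16 ≡ 241 (mod 277)
22^32 ≡ 188 (mod 277)
22^64 ≡ 165 (mod 277)
22^128 ≡ 79 (mod 277)
22^138 = 22^(128+8+2) ≡ 1 (mod 277).
Result is 1, so (22/277) = 1.

1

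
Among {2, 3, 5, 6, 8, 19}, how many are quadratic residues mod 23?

(2/23) = +1 → QR.
(3/23) = +1 → QR.
(5/23) = -1 → non-residue.
(6/23) = +1 → QR.
(8/23) = +1 → QR.
(19/23) = -1 → non-residue.
Total quadratic residues among the 6: 4.

4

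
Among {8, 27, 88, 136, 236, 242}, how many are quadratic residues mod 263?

(8/263) = +1 → QR.
(27/263) = +1 → QR.
(88/263) = +1 → QR.
(136/263) = +1 → QR.
(236/263) = -1 → non-residue.
(242/263) = +1 → QR.
Total quadratic residues among the 6: 5.

5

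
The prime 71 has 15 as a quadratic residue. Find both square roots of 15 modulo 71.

Since 71 ≡ 3 (mod 4), a square root of 15 is 15^((71+1)/4) = 15^18 mod 71.
Repeated squaring: 15^2≡12, 15^4≡2, 15^8≡4, 15^16≡16 (mod 71).
15^18 = 15^(16+2) ≡ 50 (mod 71).
Check: 50² = 2500 ≡ 15 (mod 71). The two roots are 21 and 50.

21, 50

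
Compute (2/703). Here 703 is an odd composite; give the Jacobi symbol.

1

Pull out 2: since 703 ≡ 7 (mod 8), (2/703) = +1.
Reached (1/703) = 1. Collecting the sign flips along the way, the symbol is +1.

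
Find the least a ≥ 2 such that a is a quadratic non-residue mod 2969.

3

(2/2969) = +1, so 2 is a residue.
(3/2969) = −1, so 3 is the smallest positive non-residue mod 2969.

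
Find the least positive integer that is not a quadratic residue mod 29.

2

(2/29) = −1, so 2 is the smallest positive non-residue mod 29.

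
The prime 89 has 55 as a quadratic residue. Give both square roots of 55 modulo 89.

12, 77

89 ≡ 1 (mod 4), so we find a root by search.
Trying successive values, 12² = 144 ≡ 55 (mod 89). The other root is 89 − 12 = 77.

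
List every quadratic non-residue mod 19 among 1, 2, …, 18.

2,3,8,10,12,13,14,15,18

Square k = 1,…,9 (k and 19−k give the same square):
1²=1, 2²=4, 3²=9, 4²=16, 5²≡6, 6²≡17, 7²≡11, 8²≡7, 9²≡5 (mod 19).
The residues are {1, 4, 5, 6, 7, 9, 11, 16, 17}; the non-residues are the remaining 9 nonzero classes.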